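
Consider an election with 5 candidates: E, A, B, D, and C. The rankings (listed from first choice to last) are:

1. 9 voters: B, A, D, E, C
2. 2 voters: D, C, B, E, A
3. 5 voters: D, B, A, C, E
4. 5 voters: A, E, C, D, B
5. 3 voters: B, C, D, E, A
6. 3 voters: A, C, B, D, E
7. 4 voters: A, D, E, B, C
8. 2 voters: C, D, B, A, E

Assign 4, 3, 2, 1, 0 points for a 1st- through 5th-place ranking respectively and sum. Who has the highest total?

A

E: 9·1 + 2·1 + 5·0 + 5·3 + 3·1 + 3·0 + 4·2 + 2·0 = 37
A: 9·3 + 2·0 + 5·2 + 5·4 + 3·0 + 3·4 + 4·4 + 2·1 = 87
B: 9·4 + 2·2 + 5·3 + 5·0 + 3·4 + 3·2 + 4·1 + 2·2 = 81
D: 9·2 + 2·4 + 5·4 + 5·1 + 3·2 + 3·1 + 4·3 + 2·3 = 78
C: 9·0 + 2·3 + 5·1 + 5·2 + 3·3 + 3·3 + 4·0 + 2·4 = 47
A has the highest Borda score (87).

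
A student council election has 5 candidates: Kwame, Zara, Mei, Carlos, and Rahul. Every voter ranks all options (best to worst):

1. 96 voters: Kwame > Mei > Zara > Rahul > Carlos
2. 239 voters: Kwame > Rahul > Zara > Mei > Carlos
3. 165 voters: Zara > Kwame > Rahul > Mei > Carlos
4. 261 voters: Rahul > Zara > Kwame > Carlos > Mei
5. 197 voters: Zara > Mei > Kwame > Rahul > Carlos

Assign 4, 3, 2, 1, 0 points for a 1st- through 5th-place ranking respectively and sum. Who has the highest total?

Zara

Kwame: 96·4 + 239·4 + 165·3 + 261·2 + 197·2 = 2751
Zara: 96·2 + 239·2 + 165·4 + 261·3 + 197·4 = 2901
Mei: 96·3 + 239·1 + 165·1 + 261·0 + 197·3 = 1283
Carlos: 96·0 + 239·0 + 165·0 + 261·1 + 197·0 = 261
Rahul: 96·1 + 239·3 + 165·2 + 261·4 + 197·1 = 2384
Zara has the highest Borda score (2901).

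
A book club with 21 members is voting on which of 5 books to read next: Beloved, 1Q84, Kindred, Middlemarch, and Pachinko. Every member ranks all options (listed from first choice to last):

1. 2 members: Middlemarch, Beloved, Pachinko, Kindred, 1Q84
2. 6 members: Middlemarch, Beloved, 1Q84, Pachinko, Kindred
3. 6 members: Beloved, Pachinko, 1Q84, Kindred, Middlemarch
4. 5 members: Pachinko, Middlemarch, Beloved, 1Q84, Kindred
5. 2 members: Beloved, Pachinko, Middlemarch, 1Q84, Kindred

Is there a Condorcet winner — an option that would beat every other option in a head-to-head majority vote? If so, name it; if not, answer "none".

Checking pairwise contests:
Middlemarch beats Beloved 13–8.
Beloved beats 1Q84 21–0.
Beloved beats Kindred 21–0.
Pachinko beats Middlemarch 13–8.
Beloved beats Pachinko 16–5.
Every option loses at least one head-to-head, so there is no Condorcet winner.

none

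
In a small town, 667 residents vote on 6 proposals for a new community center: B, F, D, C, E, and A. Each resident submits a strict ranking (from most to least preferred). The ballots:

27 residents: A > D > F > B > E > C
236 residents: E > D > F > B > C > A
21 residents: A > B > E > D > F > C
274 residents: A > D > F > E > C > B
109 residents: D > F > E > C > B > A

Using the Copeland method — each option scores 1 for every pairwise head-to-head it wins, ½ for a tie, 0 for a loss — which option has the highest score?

B: beats A; loses to F, D, C, and E → score 1.
F: beats B, C, E, and A; loses to D → score 4.
D: beats B, F, C, E, and A → score 5.
C: beats B and A; loses to F, D, and E → score 2.
E: beats B, C, and A; loses to F and D → score 3.
A: loses to B, F, D, C, and E → score 0.
D has the best pairwise record.

D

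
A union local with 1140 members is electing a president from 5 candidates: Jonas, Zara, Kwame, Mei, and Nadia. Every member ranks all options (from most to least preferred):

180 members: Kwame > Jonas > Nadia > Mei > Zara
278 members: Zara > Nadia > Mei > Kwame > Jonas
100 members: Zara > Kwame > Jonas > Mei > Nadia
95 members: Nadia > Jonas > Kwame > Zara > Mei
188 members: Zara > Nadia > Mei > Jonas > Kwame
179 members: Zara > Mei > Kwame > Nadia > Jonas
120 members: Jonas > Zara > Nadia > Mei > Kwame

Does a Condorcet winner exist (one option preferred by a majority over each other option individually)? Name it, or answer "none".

Zara vs Jonas: 745–395 for Zara.
Zara vs Kwame: 865–275 for Zara.
Zara vs Mei: 960–180 for Zara.
Zara vs Nadia: 865–275 for Zara.
Zara beats every other option head-to-head.

Zara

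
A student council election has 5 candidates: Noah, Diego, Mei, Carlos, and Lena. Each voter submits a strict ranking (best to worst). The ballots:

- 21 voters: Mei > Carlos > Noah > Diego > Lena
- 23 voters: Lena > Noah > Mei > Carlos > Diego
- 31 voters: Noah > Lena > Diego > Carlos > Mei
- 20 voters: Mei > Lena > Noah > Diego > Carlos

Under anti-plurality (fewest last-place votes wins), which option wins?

Last-place votes: Noah 0, Diego 23, Mei 31, Carlos 20, Lena 21.
Noah is ranked last by the fewest voters, so Noah wins.

Noah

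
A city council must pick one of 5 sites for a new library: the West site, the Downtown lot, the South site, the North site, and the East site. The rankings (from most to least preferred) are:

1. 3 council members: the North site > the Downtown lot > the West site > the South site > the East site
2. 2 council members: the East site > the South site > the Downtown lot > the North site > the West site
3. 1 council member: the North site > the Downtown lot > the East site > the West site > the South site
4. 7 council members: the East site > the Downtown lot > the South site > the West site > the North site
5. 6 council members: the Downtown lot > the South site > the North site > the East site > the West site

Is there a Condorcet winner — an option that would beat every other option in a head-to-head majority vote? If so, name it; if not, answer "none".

the Downtown lot

the Downtown lot vs the West site: 19–0 for the Downtown lot.
the Downtown lot vs the South site: 17–2 for the Downtown lot.
the Downtown lot vs the North site: 15–4 for the Downtown lot.
the Downtown lot vs the East site: 10–9 for the Downtown lot.
the Downtown lot beats every other option head-to-head.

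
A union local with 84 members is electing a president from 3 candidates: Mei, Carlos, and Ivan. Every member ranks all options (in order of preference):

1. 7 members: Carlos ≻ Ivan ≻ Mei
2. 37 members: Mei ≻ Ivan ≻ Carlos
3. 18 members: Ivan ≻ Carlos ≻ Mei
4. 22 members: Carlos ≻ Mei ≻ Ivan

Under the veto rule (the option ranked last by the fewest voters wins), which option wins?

Last-place votes: Mei 25, Carlos 37, Ivan 22.
Ivan is ranked last by the fewest voters, so Ivan wins.

Ivan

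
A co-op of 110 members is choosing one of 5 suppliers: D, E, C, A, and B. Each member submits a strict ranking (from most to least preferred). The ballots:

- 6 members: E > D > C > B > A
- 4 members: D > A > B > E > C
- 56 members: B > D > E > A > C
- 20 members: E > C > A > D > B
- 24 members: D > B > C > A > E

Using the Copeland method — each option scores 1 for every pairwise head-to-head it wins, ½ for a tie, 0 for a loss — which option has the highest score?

D: beats E, C, and A; loses to B → score 3.
E: beats C and A; loses to D and B → score 2.
C: loses to D, E, A, and B → score 0.
A: beats C; loses to D, E, and B → score 1.
B: beats D, E, C, and A → score 4.
B has the best pairwise record.

B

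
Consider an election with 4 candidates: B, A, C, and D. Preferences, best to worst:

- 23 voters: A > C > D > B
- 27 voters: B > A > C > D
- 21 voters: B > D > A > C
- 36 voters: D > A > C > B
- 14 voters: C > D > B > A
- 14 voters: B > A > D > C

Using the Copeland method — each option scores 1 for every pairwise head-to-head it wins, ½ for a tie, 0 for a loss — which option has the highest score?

D

B: beats A; loses to C and D → score 1.
A: beats C; loses to B and D → score 1.
C: beats B; loses to A and D → score 1.
D: beats B, A, and C → score 3.
D has the best pairwise record.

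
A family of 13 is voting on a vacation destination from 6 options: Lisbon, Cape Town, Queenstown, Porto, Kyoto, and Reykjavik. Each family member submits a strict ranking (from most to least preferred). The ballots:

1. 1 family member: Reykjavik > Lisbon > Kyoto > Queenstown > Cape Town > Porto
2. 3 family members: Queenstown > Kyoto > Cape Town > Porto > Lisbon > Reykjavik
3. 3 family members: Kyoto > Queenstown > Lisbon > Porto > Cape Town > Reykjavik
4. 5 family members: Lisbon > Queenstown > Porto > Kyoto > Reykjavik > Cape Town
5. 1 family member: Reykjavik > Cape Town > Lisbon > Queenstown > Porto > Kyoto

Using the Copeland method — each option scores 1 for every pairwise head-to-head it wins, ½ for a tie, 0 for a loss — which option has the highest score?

Lisbon

Lisbon: beats Cape Town, Queenstown, Porto, Kyoto, and Reykjavik → score 5.
Cape Town: loses to Lisbon, Queenstown, Porto, Kyoto, and Reykjavik → score 0.
Queenstown: beats Cape Town, Porto, Kyoto, and Reykjavik; loses to Lisbon → score 4.
Porto: beats Cape Town and Reykjavik; loses to Lisbon, Queenstown, and Kyoto → score 2.
Kyoto: beats Cape Town, Porto, and Reykjavik; loses to Lisbon and Queenstown → score 3.
Reykjavik: beats Cape Town; loses to Lisbon, Queenstown, Porto, and Kyoto → score 1.
Lisbon has the best pairwise record.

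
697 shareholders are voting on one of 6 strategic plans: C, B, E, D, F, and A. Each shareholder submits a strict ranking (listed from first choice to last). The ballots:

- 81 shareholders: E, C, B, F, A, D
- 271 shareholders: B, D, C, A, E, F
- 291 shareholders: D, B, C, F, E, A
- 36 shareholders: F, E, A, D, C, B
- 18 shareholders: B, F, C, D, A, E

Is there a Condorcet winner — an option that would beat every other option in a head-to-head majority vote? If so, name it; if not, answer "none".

B

B vs C: 580–117 for B.
B vs E: 580–117 for B.
B vs D: 370–327 for B.
B vs F: 661–36 for B.
B vs A: 661–36 for B.
B beats every other option head-to-head.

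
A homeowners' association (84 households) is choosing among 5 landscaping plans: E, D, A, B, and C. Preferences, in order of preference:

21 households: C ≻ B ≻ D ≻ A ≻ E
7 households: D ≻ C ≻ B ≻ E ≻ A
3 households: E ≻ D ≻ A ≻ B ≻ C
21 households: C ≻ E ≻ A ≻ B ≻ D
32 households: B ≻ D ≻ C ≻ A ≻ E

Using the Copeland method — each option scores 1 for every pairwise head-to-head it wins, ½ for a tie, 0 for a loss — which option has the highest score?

C

E: loses to D, A, B, and C → score 0.
D: beats E and A; ties C; loses to B → score 2.5.
A: beats E; loses to D, B, and C → score 1.
B: beats E, D, and A; loses to C → score 3.
C: beats E, A, and B; ties D → score 3.5.
C has the best pairwise record.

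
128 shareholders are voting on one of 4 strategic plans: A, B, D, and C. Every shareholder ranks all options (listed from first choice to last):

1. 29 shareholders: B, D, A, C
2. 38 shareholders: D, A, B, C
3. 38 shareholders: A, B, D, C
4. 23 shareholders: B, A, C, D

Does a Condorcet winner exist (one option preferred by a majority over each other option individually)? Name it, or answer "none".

none

Checking pairwise contests:
D beats A 67–61.
A beats B 76–52.
B beats D 90–38.
A beats C 128–0.
Every option loses at least one head-to-head, so there is no Condorcet winner.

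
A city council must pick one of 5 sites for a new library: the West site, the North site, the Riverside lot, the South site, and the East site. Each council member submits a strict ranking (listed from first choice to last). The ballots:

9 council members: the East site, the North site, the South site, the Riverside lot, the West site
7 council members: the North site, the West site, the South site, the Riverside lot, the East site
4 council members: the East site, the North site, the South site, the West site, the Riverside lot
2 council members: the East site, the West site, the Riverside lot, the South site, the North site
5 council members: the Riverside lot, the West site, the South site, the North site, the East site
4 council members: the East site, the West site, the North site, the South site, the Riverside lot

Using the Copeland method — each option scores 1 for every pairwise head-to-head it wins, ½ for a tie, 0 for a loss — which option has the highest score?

the East site

the West site: beats the Riverside lot and the South site; loses to the North site and the East site → score 2.
the North site: beats the West site, the Riverside lot, and the South site; loses to the East site → score 3.
the Riverside lot: loses to the West site, the North site, the South site, and the East site → score 0.
the South site: beats the Riverside lot; loses to the West site, the North site, and the East site → score 1.
the East site: beats the West site, the North site, the Riverside lot, and the South site → score 4.
the East site has the best pairwise record.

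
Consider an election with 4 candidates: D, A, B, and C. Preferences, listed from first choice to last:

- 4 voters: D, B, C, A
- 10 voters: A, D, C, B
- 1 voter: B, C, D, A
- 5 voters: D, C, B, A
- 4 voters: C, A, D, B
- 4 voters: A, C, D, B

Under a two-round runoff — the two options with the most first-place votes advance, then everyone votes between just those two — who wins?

A

Round 1 first-place votes: D 9, A 14, B 1, C 4.
A and D advance.
Runoff: A is preferred to D by 18 voters; D by 10.
A wins the runoff.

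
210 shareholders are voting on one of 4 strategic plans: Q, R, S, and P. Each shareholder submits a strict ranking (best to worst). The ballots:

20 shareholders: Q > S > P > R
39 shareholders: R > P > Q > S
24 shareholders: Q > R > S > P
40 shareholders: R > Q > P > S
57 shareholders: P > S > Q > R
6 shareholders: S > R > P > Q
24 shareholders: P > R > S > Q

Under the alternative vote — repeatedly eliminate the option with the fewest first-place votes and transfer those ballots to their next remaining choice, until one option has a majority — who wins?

R

Round 1: Q 44, R 79, S 6, P 81. Eliminate S.
Round 2: Q 44, R 85, P 81. Eliminate Q.
Round 3: R 109, P 101. R has a majority.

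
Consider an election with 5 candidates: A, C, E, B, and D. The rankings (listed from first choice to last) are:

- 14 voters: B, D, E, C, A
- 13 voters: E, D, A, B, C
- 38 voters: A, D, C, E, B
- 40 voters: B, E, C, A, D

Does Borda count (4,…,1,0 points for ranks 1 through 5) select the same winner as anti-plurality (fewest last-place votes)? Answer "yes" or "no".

yes

Borda — scores: A 218, C 170, E 238, B 229, D 195. Winner: E.
Anti-plurality — last-place votes: A 14, C 13, E 0, B 38, D 40. Winner: E.
The two methods agree.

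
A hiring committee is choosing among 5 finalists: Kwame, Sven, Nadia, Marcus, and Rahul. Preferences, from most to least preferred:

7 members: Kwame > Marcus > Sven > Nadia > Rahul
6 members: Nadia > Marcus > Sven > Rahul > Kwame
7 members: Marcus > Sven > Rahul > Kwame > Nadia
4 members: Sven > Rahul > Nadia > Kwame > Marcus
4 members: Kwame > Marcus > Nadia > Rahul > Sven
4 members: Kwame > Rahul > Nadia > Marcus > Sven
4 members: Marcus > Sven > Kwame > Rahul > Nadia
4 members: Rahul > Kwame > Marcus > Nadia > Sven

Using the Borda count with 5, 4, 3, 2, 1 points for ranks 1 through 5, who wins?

Marcus

Kwame: 7·5 + 6·1 + 7·2 + 4·2 + 4·5 + 4·5 + 4·3 + 4·4 = 131
Sven: 7·3 + 6·3 + 7·4 + 4·5 + 4·1 + 4·1 + 4·4 + 4·1 = 115
Nadia: 7·2 + 6·5 + 7·1 + 4·3 + 4·3 + 4·3 + 4·1 + 4·2 = 99
Marcus: 7·4 + 6·4 + 7·5 + 4·1 + 4·4 + 4·2 + 4·5 + 4·3 = 147
Rahul: 7·1 + 6·2 + 7·3 + 4·4 + 4·2 + 4·4 + 4·2 + 4·5 = 108
Marcus has the highest Borda score (147).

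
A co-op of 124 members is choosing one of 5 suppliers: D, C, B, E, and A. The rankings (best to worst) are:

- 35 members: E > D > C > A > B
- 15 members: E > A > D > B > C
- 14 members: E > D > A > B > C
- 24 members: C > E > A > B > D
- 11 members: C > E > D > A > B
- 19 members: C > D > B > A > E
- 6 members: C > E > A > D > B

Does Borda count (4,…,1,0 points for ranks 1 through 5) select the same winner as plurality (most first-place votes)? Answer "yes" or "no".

yes

Borda — scores: D 262, C 310, B 91, E 379, A 198. Winner: E.
Plurality — first-place votes: D 0, C 60, B 0, E 64, A 0. Winner: E.
The two methods agree.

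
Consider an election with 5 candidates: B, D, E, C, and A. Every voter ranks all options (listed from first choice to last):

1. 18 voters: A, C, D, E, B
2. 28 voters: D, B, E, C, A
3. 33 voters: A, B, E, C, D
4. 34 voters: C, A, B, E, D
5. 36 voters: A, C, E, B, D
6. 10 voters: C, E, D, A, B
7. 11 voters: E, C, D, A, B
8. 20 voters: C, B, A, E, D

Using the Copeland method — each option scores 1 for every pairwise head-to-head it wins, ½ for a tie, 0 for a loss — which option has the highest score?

C

B: beats D and E; loses to C and A → score 2.
D: loses to B, E, C, and A → score 0.
E: beats D; loses to B, C, and A → score 1.
C: beats B, D, E, and A → score 4.
A: beats B, D, and E; loses to C → score 3.
C has the best pairwise record.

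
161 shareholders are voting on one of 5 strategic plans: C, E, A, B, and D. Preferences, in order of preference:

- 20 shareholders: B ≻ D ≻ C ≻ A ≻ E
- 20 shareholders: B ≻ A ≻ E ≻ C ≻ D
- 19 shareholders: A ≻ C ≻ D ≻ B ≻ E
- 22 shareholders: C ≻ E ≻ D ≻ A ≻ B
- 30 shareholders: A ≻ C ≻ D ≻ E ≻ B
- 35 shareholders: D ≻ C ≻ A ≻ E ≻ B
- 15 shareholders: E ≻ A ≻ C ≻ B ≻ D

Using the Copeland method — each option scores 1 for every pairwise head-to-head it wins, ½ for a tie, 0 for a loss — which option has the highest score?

A

C: beats E, B, and D; loses to A → score 3.
E: beats B; loses to C, A, and D → score 1.
A: beats C, E, B, and D → score 4.
B: loses to C, E, A, and D → score 0.
D: beats E and B; loses to C and A → score 2.
A has the best pairwise record.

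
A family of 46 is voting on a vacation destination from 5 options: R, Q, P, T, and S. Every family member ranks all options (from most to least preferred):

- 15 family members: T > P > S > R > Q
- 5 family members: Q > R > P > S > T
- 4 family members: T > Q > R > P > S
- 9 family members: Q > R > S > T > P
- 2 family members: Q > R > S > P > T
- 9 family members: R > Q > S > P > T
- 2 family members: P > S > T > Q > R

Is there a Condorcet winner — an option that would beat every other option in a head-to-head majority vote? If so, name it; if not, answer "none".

R

R vs Q: 24–22 for R.
R vs P: 29–17 for R.
R vs T: 25–21 for R.
R vs S: 29–17 for R.
R beats every other option head-to-head.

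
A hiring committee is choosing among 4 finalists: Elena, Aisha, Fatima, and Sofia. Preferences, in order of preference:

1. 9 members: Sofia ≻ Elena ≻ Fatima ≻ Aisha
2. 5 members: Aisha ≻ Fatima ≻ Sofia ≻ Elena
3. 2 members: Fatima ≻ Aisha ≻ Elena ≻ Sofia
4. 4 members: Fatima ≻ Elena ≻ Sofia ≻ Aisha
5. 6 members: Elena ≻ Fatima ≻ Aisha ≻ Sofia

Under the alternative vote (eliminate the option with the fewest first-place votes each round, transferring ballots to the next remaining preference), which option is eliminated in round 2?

Round 1: Elena 6, Aisha 5, Fatima 6, Sofia 9. Eliminate Aisha.
Round 2: Elena 6, Fatima 11, Sofia 9. Eliminate Elena.

Elena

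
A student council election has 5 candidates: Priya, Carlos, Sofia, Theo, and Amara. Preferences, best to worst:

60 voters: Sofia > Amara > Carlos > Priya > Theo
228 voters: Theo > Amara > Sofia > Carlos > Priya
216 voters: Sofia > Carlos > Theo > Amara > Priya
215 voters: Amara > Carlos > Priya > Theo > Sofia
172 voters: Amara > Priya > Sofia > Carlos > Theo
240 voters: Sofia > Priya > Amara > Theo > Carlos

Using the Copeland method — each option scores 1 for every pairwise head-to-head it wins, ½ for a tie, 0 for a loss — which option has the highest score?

Amara

Priya: beats Theo; loses to Carlos, Sofia, and Amara → score 1.
Carlos: beats Priya and Theo; loses to Sofia and Amara → score 2.
Sofia: beats Priya, Carlos, and Theo; loses to Amara → score 3.
Theo: loses to Priya, Carlos, Sofia, and Amara → score 0.
Amara: beats Priya, Carlos, Sofia, and Theo → score 4.
Amara has the best pairwise record.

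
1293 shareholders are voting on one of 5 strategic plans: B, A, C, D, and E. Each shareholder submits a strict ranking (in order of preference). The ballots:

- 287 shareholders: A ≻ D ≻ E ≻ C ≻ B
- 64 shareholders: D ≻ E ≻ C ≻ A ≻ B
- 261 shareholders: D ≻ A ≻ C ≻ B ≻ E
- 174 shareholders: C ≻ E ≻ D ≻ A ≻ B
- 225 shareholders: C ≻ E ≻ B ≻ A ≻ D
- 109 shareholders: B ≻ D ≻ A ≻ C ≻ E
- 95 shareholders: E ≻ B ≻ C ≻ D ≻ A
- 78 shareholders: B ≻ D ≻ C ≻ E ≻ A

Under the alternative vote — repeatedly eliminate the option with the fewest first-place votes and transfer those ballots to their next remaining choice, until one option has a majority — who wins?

Round 1: B 187, A 287, C 399, D 325, E 95. Eliminate E.
Round 2: B 282, A 287, C 399, D 325. Eliminate B.
Round 3: A 287, C 494, D 512. Eliminate A.
Round 4: C 494, D 799. D has a majority.

D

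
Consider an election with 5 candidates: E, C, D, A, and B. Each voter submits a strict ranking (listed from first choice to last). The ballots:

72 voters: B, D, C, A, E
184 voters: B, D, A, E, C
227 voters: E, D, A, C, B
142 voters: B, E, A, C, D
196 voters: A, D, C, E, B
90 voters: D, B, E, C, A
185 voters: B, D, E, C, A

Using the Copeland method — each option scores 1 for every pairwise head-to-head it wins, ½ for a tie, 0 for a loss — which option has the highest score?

E: beats C and A; loses to D and B → score 2.
C: loses to E, D, A, and B → score 0.
D: beats E, C, and A; loses to B → score 3.
A: beats C; loses to E, D, and B → score 1.
B: beats E, C, D, and A → score 4.
B has the best pairwise record.

B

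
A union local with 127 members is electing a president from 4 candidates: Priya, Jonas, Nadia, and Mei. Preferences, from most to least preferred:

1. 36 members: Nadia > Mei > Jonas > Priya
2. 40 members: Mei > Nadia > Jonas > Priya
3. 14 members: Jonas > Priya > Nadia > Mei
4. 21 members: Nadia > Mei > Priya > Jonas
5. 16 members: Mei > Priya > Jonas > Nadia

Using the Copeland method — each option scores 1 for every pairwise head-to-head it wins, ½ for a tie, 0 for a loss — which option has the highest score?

Priya: loses to Jonas, Nadia, and Mei → score 0.
Jonas: beats Priya; loses to Nadia and Mei → score 1.
Nadia: beats Priya, Jonas, and Mei → score 3.
Mei: beats Priya and Jonas; loses to Nadia → score 2.
Nadia has the best pairwise record.

Nadia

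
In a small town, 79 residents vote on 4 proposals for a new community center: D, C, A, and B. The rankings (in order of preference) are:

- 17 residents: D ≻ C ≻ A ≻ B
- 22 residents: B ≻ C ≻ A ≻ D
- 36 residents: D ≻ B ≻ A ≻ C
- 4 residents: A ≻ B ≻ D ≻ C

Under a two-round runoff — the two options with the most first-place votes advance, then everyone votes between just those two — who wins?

Round 1 first-place votes: D 53, C 0, A 4, B 22.
D and B advance.
Runoff: D is preferred to B by 53 voters; B by 26.
D wins the runoff.

D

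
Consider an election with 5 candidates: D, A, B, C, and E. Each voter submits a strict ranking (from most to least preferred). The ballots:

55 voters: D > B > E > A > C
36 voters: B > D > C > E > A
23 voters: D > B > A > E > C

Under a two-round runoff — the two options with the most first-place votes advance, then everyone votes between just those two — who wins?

Round 1 first-place votes: D 78, A 0, B 36, C 0, E 0.
D and B advance.
Runoff: D is preferred to B by 78 voters; B by 36.
D wins the runoff.

D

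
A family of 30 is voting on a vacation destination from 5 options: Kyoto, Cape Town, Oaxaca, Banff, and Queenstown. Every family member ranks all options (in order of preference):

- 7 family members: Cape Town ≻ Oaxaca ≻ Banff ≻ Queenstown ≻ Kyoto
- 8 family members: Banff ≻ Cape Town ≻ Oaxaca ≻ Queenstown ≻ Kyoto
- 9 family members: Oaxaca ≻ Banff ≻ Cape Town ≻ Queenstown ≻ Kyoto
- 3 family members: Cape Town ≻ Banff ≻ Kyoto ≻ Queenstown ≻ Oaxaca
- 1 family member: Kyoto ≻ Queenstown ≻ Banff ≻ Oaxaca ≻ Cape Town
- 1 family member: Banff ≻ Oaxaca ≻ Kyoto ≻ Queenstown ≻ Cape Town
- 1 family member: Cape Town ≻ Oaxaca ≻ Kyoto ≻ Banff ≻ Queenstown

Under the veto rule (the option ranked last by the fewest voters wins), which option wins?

Last-place votes: Kyoto 24, Cape Town 2, Oaxaca 3, Banff 0, Queenstown 1.
Banff is ranked last by the fewest voters, so Banff wins.

Banff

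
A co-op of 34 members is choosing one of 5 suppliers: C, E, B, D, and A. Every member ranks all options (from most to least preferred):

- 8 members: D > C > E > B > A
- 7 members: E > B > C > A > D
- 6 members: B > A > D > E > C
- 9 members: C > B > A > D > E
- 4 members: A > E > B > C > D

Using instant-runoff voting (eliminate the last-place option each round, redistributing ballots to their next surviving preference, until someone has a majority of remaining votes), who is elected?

Round 1: C 9, E 7, B 6, D 8, A 4. Eliminate A.
Round 2: C 9, E 11, B 6, D 8. Eliminate B.
Round 3: C 9, E 11, D 14. Eliminate C.
Round 4: E 11, D 23. D has a majority.

D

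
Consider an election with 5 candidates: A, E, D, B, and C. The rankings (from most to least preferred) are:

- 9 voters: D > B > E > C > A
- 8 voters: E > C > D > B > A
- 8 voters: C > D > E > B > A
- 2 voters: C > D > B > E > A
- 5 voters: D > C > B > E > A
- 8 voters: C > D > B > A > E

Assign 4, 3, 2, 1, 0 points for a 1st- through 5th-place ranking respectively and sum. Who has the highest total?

D

A: 9·0 + 8·0 + 8·0 + 2·0 + 5·0 + 8·1 = 8
E: 9·2 + 8·4 + 8·2 + 2·1 + 5·1 + 8·0 = 73
D: 9·4 + 8·2 + 8·3 + 2·3 + 5·4 + 8·3 = 126
B: 9·3 + 8·1 + 8·1 + 2·2 + 5·2 + 8·2 = 73
C: 9·1 + 8·3 + 8·4 + 2·4 + 5·3 + 8·4 = 120
D has the highest Borda score (126).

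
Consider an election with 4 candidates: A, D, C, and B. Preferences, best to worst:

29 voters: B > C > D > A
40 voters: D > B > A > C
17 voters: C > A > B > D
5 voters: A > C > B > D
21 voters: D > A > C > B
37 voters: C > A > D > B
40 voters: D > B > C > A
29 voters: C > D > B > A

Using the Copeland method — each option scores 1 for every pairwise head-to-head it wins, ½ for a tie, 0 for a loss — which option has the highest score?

C

A: loses to D, C, and B → score 0.
D: beats A and B; loses to C → score 2.
C: beats A and D; ties B → score 2.5.
B: beats A; ties C; loses to D → score 1.5.
C has the best pairwise record.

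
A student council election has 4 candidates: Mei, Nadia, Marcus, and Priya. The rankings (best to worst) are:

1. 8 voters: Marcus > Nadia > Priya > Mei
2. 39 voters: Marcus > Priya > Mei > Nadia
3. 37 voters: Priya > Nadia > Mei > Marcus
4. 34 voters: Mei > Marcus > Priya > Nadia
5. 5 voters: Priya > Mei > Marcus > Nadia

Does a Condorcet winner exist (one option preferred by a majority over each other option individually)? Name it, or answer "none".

Checking pairwise contests:
Priya beats Mei 89–34.
Mei beats Nadia 78–45.
Mei beats Marcus 76–47.
Marcus beats Priya 81–42.
Every option loses at least one head-to-head, so there is no Condorcet winner.

none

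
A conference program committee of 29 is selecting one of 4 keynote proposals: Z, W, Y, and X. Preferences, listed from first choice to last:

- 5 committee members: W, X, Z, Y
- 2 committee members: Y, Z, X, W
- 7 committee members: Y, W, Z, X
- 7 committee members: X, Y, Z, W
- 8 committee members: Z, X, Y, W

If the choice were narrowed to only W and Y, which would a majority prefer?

Y

Voters preferring W to Y: 5; preferring Y to W: 24.
Y wins the head-to-head.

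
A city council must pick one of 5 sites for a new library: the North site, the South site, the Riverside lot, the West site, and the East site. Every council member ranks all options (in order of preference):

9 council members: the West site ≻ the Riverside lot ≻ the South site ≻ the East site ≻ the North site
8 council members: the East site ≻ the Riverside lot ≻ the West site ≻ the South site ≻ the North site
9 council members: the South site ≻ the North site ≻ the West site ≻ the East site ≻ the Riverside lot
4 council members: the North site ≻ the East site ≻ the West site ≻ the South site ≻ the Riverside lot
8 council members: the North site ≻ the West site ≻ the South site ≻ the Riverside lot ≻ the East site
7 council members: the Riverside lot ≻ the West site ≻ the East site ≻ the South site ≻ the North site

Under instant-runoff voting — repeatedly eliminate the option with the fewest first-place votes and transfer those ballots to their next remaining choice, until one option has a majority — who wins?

Round 1: the North site 12, the South site 9, the Riverside lot 7, the West site 9, the East site 8. Eliminate the Riverside lot.
Round 2: the North site 12, the South site 9, the West site 16, the East site 8. Eliminate the East site.
Round 3: the North site 12, the South site 9, the West site 24. The West site has a majority.

the West site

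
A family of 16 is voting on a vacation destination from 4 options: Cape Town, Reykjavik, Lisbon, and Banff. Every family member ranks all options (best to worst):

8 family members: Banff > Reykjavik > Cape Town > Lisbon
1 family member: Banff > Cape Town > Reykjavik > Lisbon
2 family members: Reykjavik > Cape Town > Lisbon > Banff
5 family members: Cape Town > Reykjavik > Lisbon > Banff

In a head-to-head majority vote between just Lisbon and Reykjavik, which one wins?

Reykjavik

Voters preferring Lisbon to Reykjavik: 0; preferring Reykjavik to Lisbon: 16.
Reykjavik wins the head-to-head.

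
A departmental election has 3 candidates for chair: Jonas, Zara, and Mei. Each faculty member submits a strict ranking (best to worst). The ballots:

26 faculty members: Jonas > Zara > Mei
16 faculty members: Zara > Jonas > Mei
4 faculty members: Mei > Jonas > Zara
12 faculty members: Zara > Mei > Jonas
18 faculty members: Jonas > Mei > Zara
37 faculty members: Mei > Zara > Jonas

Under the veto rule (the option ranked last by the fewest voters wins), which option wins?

Zara

Last-place votes: Jonas 49, Zara 22, Mei 42.
Zara is ranked last by the fewest voters, so Zara wins.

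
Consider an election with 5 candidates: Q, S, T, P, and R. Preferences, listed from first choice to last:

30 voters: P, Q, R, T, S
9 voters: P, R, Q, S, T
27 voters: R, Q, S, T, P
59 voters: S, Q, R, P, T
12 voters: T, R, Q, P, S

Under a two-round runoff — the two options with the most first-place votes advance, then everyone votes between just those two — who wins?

Round 1 first-place votes: Q 0, S 59, T 12, P 39, R 27.
S and P advance.
Runoff: S is preferred to P by 86 voters; P by 51.
S wins the runoff.

S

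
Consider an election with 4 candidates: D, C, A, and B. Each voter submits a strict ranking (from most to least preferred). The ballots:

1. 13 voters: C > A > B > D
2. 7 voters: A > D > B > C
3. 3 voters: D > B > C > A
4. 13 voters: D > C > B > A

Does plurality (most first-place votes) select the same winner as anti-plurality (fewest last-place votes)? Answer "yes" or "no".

no

Plurality — first-place votes: D 16, C 13, A 7, B 0. Winner: D.
Anti-plurality — last-place votes: D 13, C 7, A 16, B 0. Winner: B.
The two methods disagree.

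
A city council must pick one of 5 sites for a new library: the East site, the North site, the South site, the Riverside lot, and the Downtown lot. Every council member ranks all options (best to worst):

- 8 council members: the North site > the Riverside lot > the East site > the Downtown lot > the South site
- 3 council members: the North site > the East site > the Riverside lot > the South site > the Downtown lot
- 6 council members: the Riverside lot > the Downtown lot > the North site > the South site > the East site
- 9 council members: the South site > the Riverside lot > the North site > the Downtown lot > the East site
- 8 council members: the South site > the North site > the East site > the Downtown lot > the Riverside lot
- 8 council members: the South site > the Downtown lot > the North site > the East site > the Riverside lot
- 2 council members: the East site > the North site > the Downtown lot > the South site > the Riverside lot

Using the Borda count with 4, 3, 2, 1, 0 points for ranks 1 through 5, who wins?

the East site: 8·2 + 3·3 + 6·0 + 9·0 + 8·2 + 8·1 + 2·4 = 57
the North site: 8·4 + 3·4 + 6·2 + 9·2 + 8·3 + 8·2 + 2·3 = 120
the South site: 8·0 + 3·1 + 6·1 + 9·4 + 8·4 + 8·4 + 2·1 = 111
the Riverside lot: 8·3 + 3·2 + 6·4 + 9·3 + 8·0 + 8·0 + 2·0 = 81
the Downtown lot: 8·1 + 3·0 + 6·3 + 9·1 + 8·1 + 8·3 + 2·2 = 71
the North site has the highest Borda score (120).

the North site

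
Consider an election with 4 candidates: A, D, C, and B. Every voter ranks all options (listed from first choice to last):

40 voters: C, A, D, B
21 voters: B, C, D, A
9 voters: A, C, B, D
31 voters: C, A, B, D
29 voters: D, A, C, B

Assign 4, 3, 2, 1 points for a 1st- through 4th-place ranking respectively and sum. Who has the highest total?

C

A: 40·3 + 21·1 + 9·4 + 31·3 + 29·3 = 357
D: 40·2 + 21·2 + 9·1 + 31·1 + 29·4 = 278
C: 40·4 + 21·3 + 9·3 + 31·4 + 29·2 = 432
B: 40·1 + 21·4 + 9·2 + 31·2 + 29·1 = 233
C has the highest Borda score (432).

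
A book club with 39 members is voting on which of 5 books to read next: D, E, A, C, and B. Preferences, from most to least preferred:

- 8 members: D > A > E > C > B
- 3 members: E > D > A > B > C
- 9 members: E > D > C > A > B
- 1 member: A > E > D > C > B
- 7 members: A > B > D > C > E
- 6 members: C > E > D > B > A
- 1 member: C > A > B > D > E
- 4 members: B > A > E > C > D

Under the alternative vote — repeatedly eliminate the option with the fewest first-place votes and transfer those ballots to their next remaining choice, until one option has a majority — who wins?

Round 1: D 8, E 12, A 8, C 7, B 4. Eliminate B.
Round 2: D 8, E 12, A 12, C 7. Eliminate C.
Round 3: D 8, E 18, A 13. Eliminate D.
Round 4: E 18, A 21. A has a majority.

A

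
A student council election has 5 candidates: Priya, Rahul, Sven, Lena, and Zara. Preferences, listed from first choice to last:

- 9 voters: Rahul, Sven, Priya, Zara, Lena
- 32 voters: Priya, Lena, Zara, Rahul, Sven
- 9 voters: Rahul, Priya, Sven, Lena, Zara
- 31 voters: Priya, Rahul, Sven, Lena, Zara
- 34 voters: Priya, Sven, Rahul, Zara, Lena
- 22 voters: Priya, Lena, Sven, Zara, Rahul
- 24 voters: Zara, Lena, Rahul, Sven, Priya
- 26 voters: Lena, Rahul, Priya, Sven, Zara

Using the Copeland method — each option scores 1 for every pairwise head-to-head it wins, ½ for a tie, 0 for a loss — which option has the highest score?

Priya: beats Rahul, Sven, Lena, and Zara → score 4.
Rahul: beats Sven and Zara; loses to Priya and Lena → score 2.
Sven: beats Zara; loses to Priya, Rahul, and Lena → score 1.
Lena: beats Rahul, Sven, and Zara; loses to Priya → score 3.
Zara: loses to Priya, Rahul, Sven, and Lena → score 0.
Priya has the best pairwise record.

Priya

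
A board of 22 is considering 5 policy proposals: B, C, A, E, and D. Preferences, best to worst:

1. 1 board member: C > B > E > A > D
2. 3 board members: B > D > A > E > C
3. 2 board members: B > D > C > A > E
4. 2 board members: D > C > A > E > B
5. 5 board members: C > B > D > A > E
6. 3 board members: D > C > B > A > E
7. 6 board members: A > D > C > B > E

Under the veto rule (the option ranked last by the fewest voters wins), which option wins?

A

Last-place votes: B 2, C 3, A 0, E 16, D 1.
A is ranked last by the fewest voters, so A wins.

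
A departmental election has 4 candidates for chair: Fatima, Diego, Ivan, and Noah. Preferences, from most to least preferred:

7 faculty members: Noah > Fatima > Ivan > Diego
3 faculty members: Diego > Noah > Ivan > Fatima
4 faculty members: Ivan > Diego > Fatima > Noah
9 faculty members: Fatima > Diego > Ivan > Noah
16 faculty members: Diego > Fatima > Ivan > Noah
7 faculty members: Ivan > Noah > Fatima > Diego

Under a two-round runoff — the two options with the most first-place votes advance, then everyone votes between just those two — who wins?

Diego

Round 1 first-place votes: Fatima 9, Diego 19, Ivan 11, Noah 7.
Diego and Ivan advance.
Runoff: Diego is preferred to Ivan by 28 voters; Ivan by 18.
Diego wins the runoff.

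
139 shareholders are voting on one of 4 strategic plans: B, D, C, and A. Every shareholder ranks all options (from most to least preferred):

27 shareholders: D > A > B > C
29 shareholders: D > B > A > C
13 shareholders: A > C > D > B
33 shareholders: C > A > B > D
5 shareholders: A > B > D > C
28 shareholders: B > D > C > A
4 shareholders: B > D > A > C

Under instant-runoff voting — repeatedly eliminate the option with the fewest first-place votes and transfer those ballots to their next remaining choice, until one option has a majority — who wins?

Round 1: B 32, D 56, C 33, A 18. Eliminate A.
Round 2: B 37, D 56, C 46. Eliminate B.
Round 3: D 93, C 46. D has a majority.

D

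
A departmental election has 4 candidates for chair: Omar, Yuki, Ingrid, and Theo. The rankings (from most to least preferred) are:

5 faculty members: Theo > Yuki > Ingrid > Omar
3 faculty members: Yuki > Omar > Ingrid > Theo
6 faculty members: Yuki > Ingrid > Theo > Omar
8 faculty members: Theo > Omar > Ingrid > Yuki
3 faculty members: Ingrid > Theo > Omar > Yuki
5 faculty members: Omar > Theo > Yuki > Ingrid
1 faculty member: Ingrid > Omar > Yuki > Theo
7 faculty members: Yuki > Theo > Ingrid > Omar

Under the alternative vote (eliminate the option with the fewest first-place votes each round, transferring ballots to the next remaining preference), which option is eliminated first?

Ingrid

Round 1: Omar 5, Yuki 16, Ingrid 4, Theo 13. Eliminate Ingrid.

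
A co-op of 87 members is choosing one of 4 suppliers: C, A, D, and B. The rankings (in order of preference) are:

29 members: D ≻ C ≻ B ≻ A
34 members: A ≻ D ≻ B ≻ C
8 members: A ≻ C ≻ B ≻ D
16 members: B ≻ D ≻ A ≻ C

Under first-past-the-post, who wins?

First-place votes: C 0, A 42, D 29, B 16.
A has the most first-place votes.

A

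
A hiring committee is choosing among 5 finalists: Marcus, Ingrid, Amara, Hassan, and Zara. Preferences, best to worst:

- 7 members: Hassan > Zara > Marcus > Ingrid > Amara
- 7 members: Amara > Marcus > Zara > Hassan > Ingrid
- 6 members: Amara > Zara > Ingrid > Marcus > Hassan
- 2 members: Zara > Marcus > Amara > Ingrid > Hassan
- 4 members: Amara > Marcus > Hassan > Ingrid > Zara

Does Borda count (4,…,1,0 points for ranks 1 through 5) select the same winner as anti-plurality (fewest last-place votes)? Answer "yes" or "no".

Borda — scores: Marcus 59, Ingrid 25, Amara 72, Hassan 43, Zara 61. Winner: Amara.
Anti-plurality — last-place votes: Marcus 0, Ingrid 7, Amara 7, Hassan 8, Zara 4. Winner: Marcus.
The two methods disagree.

no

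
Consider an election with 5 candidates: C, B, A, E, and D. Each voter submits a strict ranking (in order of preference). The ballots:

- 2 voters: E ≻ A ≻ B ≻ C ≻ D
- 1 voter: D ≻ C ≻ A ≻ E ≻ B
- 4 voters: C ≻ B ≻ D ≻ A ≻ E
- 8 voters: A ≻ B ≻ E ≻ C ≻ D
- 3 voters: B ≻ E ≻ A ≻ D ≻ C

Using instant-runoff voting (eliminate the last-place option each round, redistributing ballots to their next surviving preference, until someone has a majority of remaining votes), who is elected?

A

Round 1: C 4, B 3, A 8, E 2, D 1. Eliminate D.
Round 2: C 5, B 3, A 8, E 2. Eliminate E.
Round 3: C 5, B 3, A 10. A has a majority.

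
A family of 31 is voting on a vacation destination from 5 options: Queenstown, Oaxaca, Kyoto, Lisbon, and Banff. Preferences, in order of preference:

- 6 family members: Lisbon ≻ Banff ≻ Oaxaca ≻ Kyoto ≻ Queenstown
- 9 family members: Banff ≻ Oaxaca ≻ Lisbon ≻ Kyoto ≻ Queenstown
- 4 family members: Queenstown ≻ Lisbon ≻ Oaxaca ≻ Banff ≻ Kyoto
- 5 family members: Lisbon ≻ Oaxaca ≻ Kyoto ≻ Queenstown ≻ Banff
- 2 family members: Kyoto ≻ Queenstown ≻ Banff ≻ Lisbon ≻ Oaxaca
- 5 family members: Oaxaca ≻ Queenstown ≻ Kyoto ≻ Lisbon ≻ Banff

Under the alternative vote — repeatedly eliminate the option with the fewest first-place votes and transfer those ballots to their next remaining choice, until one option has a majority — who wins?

Lisbon

Round 1: Queenstown 4, Oaxaca 5, Kyoto 2, Lisbon 11, Banff 9. Eliminate Kyoto.
Round 2: Queenstown 6, Oaxaca 5, Lisbon 11, Banff 9. Eliminate Oaxaca.
Round 3: Queenstown 11, Lisbon 11, Banff 9. Eliminate Banff.
Round 4: Queenstown 11, Lisbon 20. Lisbon has a majority.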